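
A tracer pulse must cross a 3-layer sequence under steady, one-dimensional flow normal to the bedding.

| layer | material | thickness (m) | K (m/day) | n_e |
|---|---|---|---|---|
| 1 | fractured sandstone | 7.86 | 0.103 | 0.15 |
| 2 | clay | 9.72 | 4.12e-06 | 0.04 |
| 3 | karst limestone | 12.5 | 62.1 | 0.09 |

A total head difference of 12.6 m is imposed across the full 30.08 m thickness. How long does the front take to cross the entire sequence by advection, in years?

With flow normal to the layers, continuity requires the same specific discharge q through every layer.
Σ(b_i/K_i) = 7.86/0.103 + 9.72/4.12e-06 + 12.5/62.1 = 2.359e+06 d.
q = Δh / Σ(b_i/K_i) = 12.6 / 2.359e+06 = 5.341e-06 m/day.
In each layer the seepage velocity is v_i = q/n_i, so the layer transit time is t_i = b_i·n_i / q:
  layer 1 (fractured sandstone): t_1 = 7.86 × 0.15 / 5.341e-06 = 2.208e+05 d
  layer 2 (clay): t_2 = 9.72 × 0.04 / 5.341e-06 = 72801 d
  layer 3 (karst limestone): t_3 = 12.5 × 0.09 / 5.341e-06 = 2.107e+05 d
Total t = Σ t_i = 5.042e+05 days = 1380 years.

1380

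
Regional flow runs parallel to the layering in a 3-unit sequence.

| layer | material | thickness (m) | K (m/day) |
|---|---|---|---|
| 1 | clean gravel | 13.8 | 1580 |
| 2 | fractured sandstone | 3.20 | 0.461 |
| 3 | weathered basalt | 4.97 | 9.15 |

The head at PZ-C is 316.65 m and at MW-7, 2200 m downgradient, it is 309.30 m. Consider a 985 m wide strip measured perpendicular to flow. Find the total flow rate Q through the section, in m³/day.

71900

Flow is parallel to layering, so each bed carries its own Darcy discharge and the transmissivities add.
Σ(K_i·b_i) = 1580×13.8 + 0.461×3.20 + 9.15×4.97 = 21851 m²/day.
Hydraulic gradient i = (316.65 − 309.30) / 2200 = 7.35 / 2200 = 0.003341.
Q = Σ(K_i·b_i) · W · i = 21851 × 985 × 0.003341 = 71907 m³/day.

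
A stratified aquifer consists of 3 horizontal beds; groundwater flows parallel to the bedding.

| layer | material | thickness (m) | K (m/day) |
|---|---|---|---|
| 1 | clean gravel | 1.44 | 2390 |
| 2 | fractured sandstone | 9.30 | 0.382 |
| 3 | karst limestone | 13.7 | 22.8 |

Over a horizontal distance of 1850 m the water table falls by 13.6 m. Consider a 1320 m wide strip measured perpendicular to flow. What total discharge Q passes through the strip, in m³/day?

36500

Flow is parallel to layering, so each bed carries its own Darcy discharge and the transmissivities add.
Σ(K_i·b_i) = 2390×1.44 + 0.382×9.30 + 22.8×13.7 = 3758 m²/day.
Hydraulic gradient i = Δh / L = 13.6 / 1850 = 0.007351.
Q = Σ(K_i·b_i) · W · i = 3758 × 1320 × 0.007351 = 36462 m³/day.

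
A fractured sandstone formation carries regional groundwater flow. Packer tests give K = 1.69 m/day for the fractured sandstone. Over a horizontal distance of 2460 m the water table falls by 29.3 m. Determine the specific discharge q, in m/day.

Hydraulic gradient i = Δh / L = 29.3 / 2460 = 0.01191.
Specific discharge q = K · i = 1.690 × 0.01191 = 0.02013 m/day.

0.0201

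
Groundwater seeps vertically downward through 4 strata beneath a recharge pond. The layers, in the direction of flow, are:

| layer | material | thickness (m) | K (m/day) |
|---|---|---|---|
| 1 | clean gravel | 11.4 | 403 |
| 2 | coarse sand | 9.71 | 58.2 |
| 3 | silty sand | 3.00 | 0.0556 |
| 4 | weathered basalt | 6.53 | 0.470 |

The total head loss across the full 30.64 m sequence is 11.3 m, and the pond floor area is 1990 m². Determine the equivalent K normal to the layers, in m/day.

0.450

Flow is perpendicular to layering, so the layers act in series and the equivalent K is the thickness-weighted harmonic mean.
Total thickness L = 11.4 + 9.71 + 3.00 + 6.53 = 30.64 m.
Σ(b_i/K_i) = 11.4/403 + 9.71/58.2 + 3.00/0.0556 + 6.53/0.470 = 68.05 d.
K_eq = L / Σ(b_i/K_i) = 30.64 / 68.05 = 0.4503 m/day.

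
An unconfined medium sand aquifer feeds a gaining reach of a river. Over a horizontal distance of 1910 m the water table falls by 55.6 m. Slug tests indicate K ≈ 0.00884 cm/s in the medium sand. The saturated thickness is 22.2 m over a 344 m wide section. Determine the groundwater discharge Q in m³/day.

1700

Convert K: 0.00884 cm/s × 864 = 7.638 m/day.
Cross-sectional area A = 344 × 22.2 = 7637 m².
Hydraulic gradient i = Δh / L = 55.6 / 1910 = 0.02911.
Darcy's law: Q = K · A · i = 7.638 × 7637 × 0.02911 = 1698 m³/day.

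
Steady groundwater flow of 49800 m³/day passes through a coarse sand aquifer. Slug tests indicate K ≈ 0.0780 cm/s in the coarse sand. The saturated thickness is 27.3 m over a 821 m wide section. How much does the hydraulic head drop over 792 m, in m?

Convert K: 0.0780 cm/s × 864 = 67.39 m/day.
Cross-sectional area A = 821 × 27.3 = 22413 m².
From Q = K·A·i, i = Q / (K·A) = 49800 / (67.39 × 22413) = 0.03297.
Head loss Δh = i · L = 0.03297 × 792 = 26.11 m.

26.1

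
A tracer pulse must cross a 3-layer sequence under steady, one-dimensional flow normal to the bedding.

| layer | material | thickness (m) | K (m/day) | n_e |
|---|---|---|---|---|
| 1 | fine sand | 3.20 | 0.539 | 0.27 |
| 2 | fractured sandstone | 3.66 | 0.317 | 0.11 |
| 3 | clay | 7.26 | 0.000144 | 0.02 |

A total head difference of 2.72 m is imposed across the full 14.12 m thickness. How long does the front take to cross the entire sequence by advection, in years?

71.7

With flow normal to the layers, continuity requires the same specific discharge q through every layer.
Σ(b_i/K_i) = 3.20/0.539 + 3.66/0.317 + 7.26/0.000144 = 50434 d.
q = Δh / Σ(b_i/K_i) = 2.72 / 50434 = 5.393e-05 m/day.
In each layer the seepage velocity is v_i = q/n_i, so the layer transit time is t_i = b_i·n_i / q:
  layer 1 (fine sand): t_1 = 3.20 × 0.27 / 5.393e-05 = 16020 d
  layer 2 (fractured sandstone): t_2 = 3.66 × 0.11 / 5.393e-05 = 7465 d
  layer 3 (clay): t_3 = 7.26 × 0.02 / 5.393e-05 = 2692 d
Total t = Σ t_i = 26178 days = 71.67 years.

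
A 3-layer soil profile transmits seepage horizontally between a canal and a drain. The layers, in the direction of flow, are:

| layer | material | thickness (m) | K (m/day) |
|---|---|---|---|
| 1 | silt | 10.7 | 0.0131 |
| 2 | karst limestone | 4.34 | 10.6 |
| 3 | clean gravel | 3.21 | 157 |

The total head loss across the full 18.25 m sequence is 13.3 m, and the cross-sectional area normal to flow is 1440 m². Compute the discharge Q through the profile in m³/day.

23.4

Flow is perpendicular to layering, so the layers act in series and the equivalent K is the thickness-weighted harmonic mean.
Total thickness L = 10.7 + 4.34 + 3.21 = 18.25 m.
Σ(b_i/K_i) = 10.7/0.0131 + 4.34/10.6 + 3.21/157 = 817.2 d.
K_eq = L / Σ(b_i/K_i) = 18.25 / 817.2 = 0.02233 m/day.
Q = K_eq · A · (Δh/L) = 0.02233 × 1440 × (13.3/18.25) = 23.44 m³/day.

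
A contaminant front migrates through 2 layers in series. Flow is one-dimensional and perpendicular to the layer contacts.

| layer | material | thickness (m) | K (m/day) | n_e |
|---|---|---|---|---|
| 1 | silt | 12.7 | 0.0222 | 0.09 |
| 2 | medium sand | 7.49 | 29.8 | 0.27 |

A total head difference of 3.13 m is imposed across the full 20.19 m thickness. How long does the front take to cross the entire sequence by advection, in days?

579

With flow normal to the layers, continuity requires the same specific discharge q through every layer.
Σ(b_i/K_i) = 12.7/0.0222 + 7.49/29.8 = 572.3 d.
q = Δh / Σ(b_i/K_i) = 3.13 / 572.3 = 0.005469 m/day.
In each layer the seepage velocity is v_i = q/n_i, so the layer transit time is t_i = b_i·n_i / q:
  layer 1 (silt): t_1 = 12.7 × 0.09 / 0.005469 = 209.0 d
  layer 2 (medium sand): t_2 = 7.49 × 0.27 / 0.005469 = 369.8 d
Total t = Σ t_i = 578.8 days.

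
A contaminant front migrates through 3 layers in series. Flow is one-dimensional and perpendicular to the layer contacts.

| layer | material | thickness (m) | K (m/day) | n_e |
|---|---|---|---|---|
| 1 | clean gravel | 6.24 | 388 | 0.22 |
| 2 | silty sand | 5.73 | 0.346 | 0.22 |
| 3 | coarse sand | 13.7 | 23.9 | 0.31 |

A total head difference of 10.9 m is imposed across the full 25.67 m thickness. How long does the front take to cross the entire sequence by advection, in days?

10.8

With flow normal to the layers, continuity requires the same specific discharge q through every layer.
Σ(b_i/K_i) = 6.24/388 + 5.73/0.346 + 13.7/23.9 = 17.15 d.
q = Δh / Σ(b_i/K_i) = 10.9 / 17.15 = 0.6356 m/day.
In each layer the seepage velocity is v_i = q/n_i, so the layer transit time is t_i = b_i·n_i / q:
  layer 1 (clean gravel): t_1 = 6.24 × 0.22 / 0.6356 = 2.160 d
  layer 2 (silty sand): t_2 = 5.73 × 0.22 / 0.6356 = 1.983 d
  layer 3 (coarse sand): t_3 = 13.7 × 0.31 / 0.6356 = 6.682 d
Total t = Σ t_i = 10.83 days.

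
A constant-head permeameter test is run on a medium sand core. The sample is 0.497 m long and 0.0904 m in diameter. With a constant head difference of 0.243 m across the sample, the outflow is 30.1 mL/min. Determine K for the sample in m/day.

13.8

Cross-sectional area A = π·(d/2)² = π × (0.0904/2)² = 0.006418 m².
Convert discharge: 30.1 mL/min = 5.017e-07 m³/s.
Darcy's law rearranged: K = Q·L / (A·Δh) = 5.017e-07 × 0.497 / (0.006418 × 0.243) = 0.0001599 m/s = 13.81 m/day.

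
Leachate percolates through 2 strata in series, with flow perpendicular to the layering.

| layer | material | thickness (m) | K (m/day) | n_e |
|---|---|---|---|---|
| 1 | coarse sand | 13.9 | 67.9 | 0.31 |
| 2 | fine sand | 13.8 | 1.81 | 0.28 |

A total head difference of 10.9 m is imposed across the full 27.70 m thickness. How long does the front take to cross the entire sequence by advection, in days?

5.87

With flow normal to the layers, continuity requires the same specific discharge q through every layer.
Σ(b_i/K_i) = 13.9/67.9 + 13.8/1.81 = 7.829 d.
q = Δh / Σ(b_i/K_i) = 10.9 / 7.829 = 1.392 m/day.
In each layer the seepage velocity is v_i = q/n_i, so the layer transit time is t_i = b_i·n_i / q:
  layer 1 (coarse sand): t_1 = 13.9 × 0.31 / 1.392 = 3.095 d
  layer 2 (fine sand): t_2 = 13.8 × 0.28 / 1.392 = 2.775 d
Total t = Σ t_i = 5.870 days.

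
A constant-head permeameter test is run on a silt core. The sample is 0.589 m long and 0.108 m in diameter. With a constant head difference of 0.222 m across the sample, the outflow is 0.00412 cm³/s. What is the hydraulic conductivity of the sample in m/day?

Cross-sectional area A = π·(d/2)² = π × (0.108/2)² = 0.009161 m².
Convert discharge: 0.00412 cm³/s = 4.120e-09 m³/s.
Darcy's law rearranged: K = Q·L / (A·Δh) = 4.120e-09 × 0.589 / (0.009161 × 0.222) = 1.193e-06 m/s = 0.1031 m/day.

0.103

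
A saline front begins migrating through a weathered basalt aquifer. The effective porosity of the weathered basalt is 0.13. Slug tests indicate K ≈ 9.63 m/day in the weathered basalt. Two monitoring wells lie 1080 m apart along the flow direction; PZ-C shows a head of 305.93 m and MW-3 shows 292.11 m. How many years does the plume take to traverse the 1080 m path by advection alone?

Hydraulic gradient i = (305.93 − 292.11) / 1080 = 13.82 / 1080 = 0.01280.
Darcy flux q = K · i = 9.630 × 0.01280 = 0.1232 m/day.
Seepage velocity v = q / n_e = 0.1232 / 0.13 = 0.9479 m/day.
Travel time t = L / v = 1080 / 0.9479 = 1139 days = 3.119 years.

3.12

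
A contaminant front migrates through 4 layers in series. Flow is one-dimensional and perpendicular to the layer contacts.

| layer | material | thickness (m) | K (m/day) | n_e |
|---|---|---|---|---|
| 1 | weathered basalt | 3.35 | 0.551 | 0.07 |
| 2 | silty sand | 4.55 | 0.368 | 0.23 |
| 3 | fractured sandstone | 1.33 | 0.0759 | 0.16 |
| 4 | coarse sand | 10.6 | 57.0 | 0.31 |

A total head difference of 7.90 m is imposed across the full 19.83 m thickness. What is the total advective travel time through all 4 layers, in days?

With flow normal to the layers, continuity requires the same specific discharge q through every layer.
Σ(b_i/K_i) = 3.35/0.551 + 4.55/0.368 + 1.33/0.0759 + 10.6/57.0 = 36.15 d.
q = Δh / Σ(b_i/K_i) = 7.90 / 36.15 = 0.2185 m/day.
In each layer the seepage velocity is v_i = q/n_i, so the layer transit time is t_i = b_i·n_i / q:
  layer 1 (weathered basalt): t_1 = 3.35 × 0.07 / 0.2185 = 1.073 d
  layer 2 (silty sand): t_2 = 4.55 × 0.23 / 0.2185 = 4.789 d
  layer 3 (fractured sandstone): t_3 = 1.33 × 0.16 / 0.2185 = 0.9738 d
  layer 4 (coarse sand): t_4 = 10.6 × 0.31 / 0.2185 = 15.04 d
Total t = Σ t_i = 21.87 days.

21.9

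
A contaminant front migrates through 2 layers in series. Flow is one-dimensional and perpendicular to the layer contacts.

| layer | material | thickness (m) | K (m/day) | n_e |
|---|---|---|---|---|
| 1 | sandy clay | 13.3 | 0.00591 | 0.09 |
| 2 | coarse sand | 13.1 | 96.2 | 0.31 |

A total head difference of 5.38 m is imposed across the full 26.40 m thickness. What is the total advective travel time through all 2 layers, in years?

With flow normal to the layers, continuity requires the same specific discharge q through every layer.
Σ(b_i/K_i) = 13.3/0.00591 + 13.1/96.2 = 2251 d.
q = Δh / Σ(b_i/K_i) = 5.38 / 2251 = 0.002391 m/day.
In each layer the seepage velocity is v_i = q/n_i, so the layer transit time is t_i = b_i·n_i / q:
  layer 1 (sandy clay): t_1 = 13.3 × 0.09 / 0.002391 = 500.7 d
  layer 2 (coarse sand): t_2 = 13.1 × 0.31 / 0.002391 = 1699 d
Total t = Σ t_i = 2200 days = 6.022 years.

6.02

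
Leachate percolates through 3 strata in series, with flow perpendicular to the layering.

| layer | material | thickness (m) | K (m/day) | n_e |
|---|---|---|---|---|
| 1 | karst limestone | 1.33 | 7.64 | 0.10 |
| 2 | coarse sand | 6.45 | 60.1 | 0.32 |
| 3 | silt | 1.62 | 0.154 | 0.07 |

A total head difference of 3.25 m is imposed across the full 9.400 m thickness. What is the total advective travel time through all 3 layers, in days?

With flow normal to the layers, continuity requires the same specific discharge q through every layer.
Σ(b_i/K_i) = 1.33/7.64 + 6.45/60.1 + 1.62/0.154 = 10.80 d.
q = Δh / Σ(b_i/K_i) = 3.25 / 10.80 = 0.3009 m/day.
In each layer the seepage velocity is v_i = q/n_i, so the layer transit time is t_i = b_i·n_i / q:
  layer 1 (karst limestone): t_1 = 1.33 × 0.10 / 0.3009 = 0.4420 d
  layer 2 (coarse sand): t_2 = 6.45 × 0.32 / 0.3009 = 6.859 d
  layer 3 (silt): t_3 = 1.62 × 0.07 / 0.3009 = 0.3769 d
Total t = Σ t_i = 7.678 days.

7.68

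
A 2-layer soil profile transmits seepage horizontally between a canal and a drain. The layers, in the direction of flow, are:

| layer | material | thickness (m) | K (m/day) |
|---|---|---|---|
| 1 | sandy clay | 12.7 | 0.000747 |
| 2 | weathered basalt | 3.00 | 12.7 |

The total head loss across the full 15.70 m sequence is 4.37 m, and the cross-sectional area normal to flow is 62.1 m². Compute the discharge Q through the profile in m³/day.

0.0160

Flow is perpendicular to layering, so the layers act in series and the equivalent K is the thickness-weighted harmonic mean.
Total thickness L = 12.7 + 3.00 = 15.70 m.
Σ(b_i/K_i) = 12.7/0.000747 + 3.00/12.7 = 17002 d.
K_eq = L / Σ(b_i/K_i) = 15.70 / 17002 = 0.0009234 m/day.
Q = K_eq · A · (Δh/L) = 0.0009234 × 62.1 × (4.37/15.70) = 0.01596 m³/day.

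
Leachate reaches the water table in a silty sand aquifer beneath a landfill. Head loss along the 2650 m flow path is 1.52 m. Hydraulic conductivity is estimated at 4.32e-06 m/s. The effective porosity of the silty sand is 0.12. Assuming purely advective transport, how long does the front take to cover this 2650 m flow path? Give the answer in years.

4070

Convert K: 4.32e-06 m/s × 86400 = 0.3732 m/day.
Hydraulic gradient i = Δh / L = 1.52 / 2650 = 0.0005736.
Darcy flux q = K · i = 0.3732 × 0.0005736 = 0.0002141 m/day.
Seepage velocity v = q / n_e = 0.0002141 / 0.12 = 0.001784 m/day.
Travel time t = L / v = 2650 / 0.001784 = 1.485e+06 days = 4067 years.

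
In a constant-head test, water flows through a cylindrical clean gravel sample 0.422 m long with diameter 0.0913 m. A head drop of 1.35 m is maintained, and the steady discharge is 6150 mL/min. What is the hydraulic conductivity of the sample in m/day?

Cross-sectional area A = π·(d/2)² = π × (0.0913/2)² = 0.006547 m².
Convert discharge: 6150 mL/min = 0.0001025 m³/s.
Darcy's law rearranged: K = Q·L / (A·Δh) = 0.0001025 × 0.422 / (0.006547 × 1.35) = 0.004894 m/s = 422.8 m/day.

423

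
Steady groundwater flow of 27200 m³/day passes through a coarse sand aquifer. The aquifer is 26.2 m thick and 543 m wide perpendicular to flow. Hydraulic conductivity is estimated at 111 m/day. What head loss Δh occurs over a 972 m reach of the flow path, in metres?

Cross-sectional area A = 543 × 26.2 = 14227 m².
From Q = K·A·i, i = Q / (K·A) = 27200 / (111.0 × 14227) = 0.01722.
Head loss Δh = i · L = 0.01722 × 972 = 16.74 m.

16.7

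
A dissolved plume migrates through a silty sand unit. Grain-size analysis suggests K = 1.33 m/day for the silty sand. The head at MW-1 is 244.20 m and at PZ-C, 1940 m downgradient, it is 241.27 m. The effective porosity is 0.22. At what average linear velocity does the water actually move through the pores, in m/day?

Hydraulic gradient i = (244.20 − 241.27) / 1940 = 2.93 / 1940 = 0.001510.
Darcy flux q = K · i = 1.330 × 0.001510 = 0.002009 m/day.
Seepage velocity v = q / n_e = 0.002009 / 0.22 = 0.009131 m/day.

0.00913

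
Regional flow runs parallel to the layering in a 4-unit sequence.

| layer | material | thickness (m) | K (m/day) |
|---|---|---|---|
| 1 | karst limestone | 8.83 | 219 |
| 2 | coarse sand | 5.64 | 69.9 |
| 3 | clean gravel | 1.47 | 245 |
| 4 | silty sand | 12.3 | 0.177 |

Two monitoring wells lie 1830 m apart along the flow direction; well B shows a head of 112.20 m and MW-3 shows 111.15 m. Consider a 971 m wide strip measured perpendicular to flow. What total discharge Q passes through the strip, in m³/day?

1500

Flow is parallel to layering, so each bed carries its own Darcy discharge and the transmissivities add.
Σ(K_i·b_i) = 219×8.83 + 69.9×5.64 + 245×1.47 + 0.177×12.3 = 2690 m²/day.
Hydraulic gradient i = (112.20 − 111.15) / 1830 = 1.05 / 1830 = 0.0005738.
Q = Σ(K_i·b_i) · W · i = 2690 × 971 × 0.0005738 = 1499 m³/day.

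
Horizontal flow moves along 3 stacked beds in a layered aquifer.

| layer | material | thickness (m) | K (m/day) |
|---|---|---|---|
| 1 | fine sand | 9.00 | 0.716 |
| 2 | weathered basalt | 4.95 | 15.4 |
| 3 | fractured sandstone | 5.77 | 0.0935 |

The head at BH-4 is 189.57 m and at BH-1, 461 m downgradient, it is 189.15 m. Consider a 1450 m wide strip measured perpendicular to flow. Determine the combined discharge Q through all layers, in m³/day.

110

Flow is parallel to layering, so each bed carries its own Darcy discharge and the transmissivities add.
Σ(K_i·b_i) = 0.716×9.00 + 15.4×4.95 + 0.0935×5.77 = 83.21 m²/day.
Hydraulic gradient i = (189.57 − 189.15) / 461 = 0.42 / 461 = 0.0009111.
Q = Σ(K_i·b_i) · W · i = 83.21 × 1450 × 0.0009111 = 109.9 m³/day.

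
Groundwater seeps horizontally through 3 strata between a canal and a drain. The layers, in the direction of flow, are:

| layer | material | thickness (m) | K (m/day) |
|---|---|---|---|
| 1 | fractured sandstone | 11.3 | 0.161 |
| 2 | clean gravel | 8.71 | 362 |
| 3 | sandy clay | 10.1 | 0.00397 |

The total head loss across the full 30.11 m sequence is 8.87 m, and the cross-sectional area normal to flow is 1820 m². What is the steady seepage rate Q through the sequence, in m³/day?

6.18

Flow is perpendicular to layering, so the layers act in series and the equivalent K is the thickness-weighted harmonic mean.
Total thickness L = 11.3 + 8.71 + 10.1 = 30.11 m.
Σ(b_i/K_i) = 11.3/0.161 + 8.71/362 + 10.1/0.00397 = 2614 d.
K_eq = L / Σ(b_i/K_i) = 30.11 / 2614 = 0.01152 m/day.
Q = K_eq · A · (Δh/L) = 0.01152 × 1820 × (8.87/30.11) = 6.175 m³/day.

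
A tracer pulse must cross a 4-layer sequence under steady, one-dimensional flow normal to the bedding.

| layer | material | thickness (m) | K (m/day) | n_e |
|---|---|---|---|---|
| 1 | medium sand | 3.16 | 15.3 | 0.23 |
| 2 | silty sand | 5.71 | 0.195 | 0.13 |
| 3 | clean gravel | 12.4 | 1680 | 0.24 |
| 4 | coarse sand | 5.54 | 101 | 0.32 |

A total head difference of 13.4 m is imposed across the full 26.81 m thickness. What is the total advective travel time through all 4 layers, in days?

13.7

With flow normal to the layers, continuity requires the same specific discharge q through every layer.
Σ(b_i/K_i) = 3.16/15.3 + 5.71/0.195 + 12.4/1680 + 5.54/101 = 29.55 d.
q = Δh / Σ(b_i/K_i) = 13.4 / 29.55 = 0.4535 m/day.
In each layer the seepage velocity is v_i = q/n_i, so the layer transit time is t_i = b_i·n_i / q:
  layer 1 (medium sand): t_1 = 3.16 × 0.23 / 0.4535 = 1.603 d
  layer 2 (silty sand): t_2 = 5.71 × 0.13 / 0.4535 = 1.637 d
  layer 3 (clean gravel): t_3 = 12.4 × 0.24 / 0.4535 = 6.563 d
  layer 4 (coarse sand): t_4 = 5.54 × 0.32 / 0.4535 = 3.910 d
Total t = Σ t_i = 13.71 days.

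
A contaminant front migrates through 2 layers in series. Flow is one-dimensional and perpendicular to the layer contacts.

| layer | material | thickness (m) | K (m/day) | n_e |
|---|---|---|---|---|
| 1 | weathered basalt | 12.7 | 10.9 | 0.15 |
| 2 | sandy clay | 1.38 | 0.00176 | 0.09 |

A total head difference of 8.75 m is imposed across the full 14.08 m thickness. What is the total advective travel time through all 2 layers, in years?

With flow normal to the layers, continuity requires the same specific discharge q through every layer.
Σ(b_i/K_i) = 12.7/10.9 + 1.38/0.00176 = 785.3 d.
q = Δh / Σ(b_i/K_i) = 8.75 / 785.3 = 0.01114 m/day.
In each layer the seepage velocity is v_i = q/n_i, so the layer transit time is t_i = b_i·n_i / q:
  layer 1 (weathered basalt): t_1 = 12.7 × 0.15 / 0.01114 = 171.0 d
  layer 2 (sandy clay): t_2 = 1.38 × 0.09 / 0.01114 = 11.15 d
Total t = Σ t_i = 182.1 days = 0.4986 years.

0.499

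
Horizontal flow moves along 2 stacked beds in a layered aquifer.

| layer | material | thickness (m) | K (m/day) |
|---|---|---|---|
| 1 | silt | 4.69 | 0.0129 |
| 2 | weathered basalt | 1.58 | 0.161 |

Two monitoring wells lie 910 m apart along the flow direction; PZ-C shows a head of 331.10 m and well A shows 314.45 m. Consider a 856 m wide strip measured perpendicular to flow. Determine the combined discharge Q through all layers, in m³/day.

Flow is parallel to layering, so each bed carries its own Darcy discharge and the transmissivities add.
Σ(K_i·b_i) = 0.0129×4.69 + 0.161×1.58 = 0.3149 m²/day.
Hydraulic gradient i = (331.10 − 314.45) / 910 = 16.65 / 910 = 0.01830.
Q = Σ(K_i·b_i) · W · i = 0.3149 × 856 × 0.01830 = 4.932 m³/day.

4.93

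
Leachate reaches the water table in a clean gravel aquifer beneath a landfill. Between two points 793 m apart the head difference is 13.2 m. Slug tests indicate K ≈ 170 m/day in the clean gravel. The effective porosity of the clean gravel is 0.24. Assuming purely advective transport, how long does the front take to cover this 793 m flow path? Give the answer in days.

Hydraulic gradient i = Δh / L = 13.2 / 793 = 0.01665.
Darcy flux q = K · i = 170.0 × 0.01665 = 2.830 m/day.
Seepage velocity v = q / n_e = 2.830 / 0.24 = 11.79 m/day.
Travel time t = L / v = 793 / 11.79 = 67.26 days.

67.3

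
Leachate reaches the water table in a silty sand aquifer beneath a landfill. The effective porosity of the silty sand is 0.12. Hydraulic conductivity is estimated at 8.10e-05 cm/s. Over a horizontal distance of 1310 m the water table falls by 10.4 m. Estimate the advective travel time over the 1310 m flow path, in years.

Convert K: 8.10e-05 cm/s × 864 = 0.06998 m/day.
Hydraulic gradient i = Δh / L = 10.4 / 1310 = 0.007939.
Darcy flux q = K · i = 0.06998 × 0.007939 = 0.0005556 m/day.
Seepage velocity v = q / n_e = 0.0005556 / 0.12 = 0.004630 m/day.
Travel time t = L / v = 1310 / 0.004630 = 2.829e+05 days = 774.6 years.

775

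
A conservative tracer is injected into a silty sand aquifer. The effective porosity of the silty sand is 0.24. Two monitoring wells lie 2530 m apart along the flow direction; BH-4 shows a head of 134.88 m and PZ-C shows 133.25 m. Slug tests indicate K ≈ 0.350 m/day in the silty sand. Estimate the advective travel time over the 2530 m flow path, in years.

Hydraulic gradient i = (134.88 − 133.25) / 2530 = 1.63 / 2530 = 0.0006443.
Darcy flux q = K · i = 0.3500 × 0.0006443 = 0.0002255 m/day.
Seepage velocity v = q / n_e = 0.0002255 / 0.24 = 0.0009396 m/day.
Travel time t = L / v = 2530 / 0.0009396 = 2.693e+06 days = 7372 years.

7370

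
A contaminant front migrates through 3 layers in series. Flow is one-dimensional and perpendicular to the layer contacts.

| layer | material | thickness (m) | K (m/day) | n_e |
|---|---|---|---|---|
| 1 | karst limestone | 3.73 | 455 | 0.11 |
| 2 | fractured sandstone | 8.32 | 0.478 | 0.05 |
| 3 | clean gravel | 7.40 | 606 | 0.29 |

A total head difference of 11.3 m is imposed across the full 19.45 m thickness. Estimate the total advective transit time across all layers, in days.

4.58

With flow normal to the layers, continuity requires the same specific discharge q through every layer.
Σ(b_i/K_i) = 3.73/455 + 8.32/0.478 + 7.40/606 = 17.43 d.
q = Δh / Σ(b_i/K_i) = 11.3 / 17.43 = 0.6484 m/day.
In each layer the seepage velocity is v_i = q/n_i, so the layer transit time is t_i = b_i·n_i / q:
  layer 1 (karst limestone): t_1 = 3.73 × 0.11 / 0.6484 = 0.6327 d
  layer 2 (fractured sandstone): t_2 = 8.32 × 0.05 / 0.6484 = 0.6415 d
  layer 3 (clean gravel): t_3 = 7.40 × 0.29 / 0.6484 = 3.309 d
Total t = Σ t_i = 4.584 days.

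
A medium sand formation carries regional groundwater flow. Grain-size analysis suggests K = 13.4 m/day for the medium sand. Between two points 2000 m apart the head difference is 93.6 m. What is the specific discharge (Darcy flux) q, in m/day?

Hydraulic gradient i = Δh / L = 93.6 / 2000 = 0.04680.
Specific discharge q = K · i = 13.40 × 0.04680 = 0.6271 m/day.

0.627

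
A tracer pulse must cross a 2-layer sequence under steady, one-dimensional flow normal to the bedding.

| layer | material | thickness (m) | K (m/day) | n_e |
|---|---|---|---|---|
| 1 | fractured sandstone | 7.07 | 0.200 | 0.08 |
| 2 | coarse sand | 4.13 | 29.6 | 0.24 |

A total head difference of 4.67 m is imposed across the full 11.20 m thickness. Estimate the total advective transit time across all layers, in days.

11.8

With flow normal to the layers, continuity requires the same specific discharge q through every layer.
Σ(b_i/K_i) = 7.07/0.200 + 4.13/29.6 = 35.49 d.
q = Δh / Σ(b_i/K_i) = 4.67 / 35.49 = 0.1316 m/day.
In each layer the seepage velocity is v_i = q/n_i, so the layer transit time is t_i = b_i·n_i / q:
  layer 1 (fractured sandstone): t_1 = 7.07 × 0.08 / 0.1316 = 4.298 d
  layer 2 (coarse sand): t_2 = 4.13 × 0.24 / 0.1316 = 7.533 d
Total t = Σ t_i = 11.83 days.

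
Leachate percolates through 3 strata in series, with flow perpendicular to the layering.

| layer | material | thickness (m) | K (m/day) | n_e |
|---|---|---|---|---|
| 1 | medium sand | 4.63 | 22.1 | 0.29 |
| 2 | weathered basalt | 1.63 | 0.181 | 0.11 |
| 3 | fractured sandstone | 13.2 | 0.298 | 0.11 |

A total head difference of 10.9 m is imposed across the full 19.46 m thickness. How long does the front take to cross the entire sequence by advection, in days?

With flow normal to the layers, continuity requires the same specific discharge q through every layer.
Σ(b_i/K_i) = 4.63/22.1 + 1.63/0.181 + 13.2/0.298 = 53.51 d.
q = Δh / Σ(b_i/K_i) = 10.9 / 53.51 = 0.2037 m/day.
In each layer the seepage velocity is v_i = q/n_i, so the layer transit time is t_i = b_i·n_i / q:
  layer 1 (medium sand): t_1 = 4.63 × 0.29 / 0.2037 = 6.592 d
  layer 2 (weathered basalt): t_2 = 1.63 × 0.11 / 0.2037 = 0.8802 d
  layer 3 (fractured sandstone): t_3 = 13.2 × 0.11 / 0.2037 = 7.128 d
Total t = Σ t_i = 14.60 days.

14.6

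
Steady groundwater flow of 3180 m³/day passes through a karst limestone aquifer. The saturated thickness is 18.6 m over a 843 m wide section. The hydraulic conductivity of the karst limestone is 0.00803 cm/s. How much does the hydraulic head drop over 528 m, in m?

Convert K: 0.00803 cm/s × 864 = 6.938 m/day.
Cross-sectional area A = 843 × 18.6 = 15680 m².
From Q = K·A·i, i = Q / (K·A) = 3180 / (6.938 × 15680) = 0.02923.
Head loss Δh = i · L = 0.02923 × 528 = 15.43 m.

15.4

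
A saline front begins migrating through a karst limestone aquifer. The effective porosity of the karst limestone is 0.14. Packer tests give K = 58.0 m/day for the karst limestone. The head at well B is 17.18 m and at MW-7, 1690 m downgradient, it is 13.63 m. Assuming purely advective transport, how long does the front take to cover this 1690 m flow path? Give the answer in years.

5.32

Hydraulic gradient i = (17.18 − 13.63) / 1690 = 3.55 / 1690 = 0.002101.
Darcy flux q = K · i = 58.00 × 0.002101 = 0.1218 m/day.
Seepage velocity v = q / n_e = 0.1218 / 0.14 = 0.8702 m/day.
Travel time t = L / v = 1690 / 0.8702 = 1942 days = 5.317 years.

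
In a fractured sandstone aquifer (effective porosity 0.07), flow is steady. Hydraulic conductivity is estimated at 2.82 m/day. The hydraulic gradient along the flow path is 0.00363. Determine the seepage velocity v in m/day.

Hydraulic gradient i = 0.00363.
Darcy flux q = K · i = 2.820 × 0.003630 = 0.01024 m/day.
Seepage velocity v = q / n_e = 0.01024 / 0.07 = 0.1462 m/day.

0.146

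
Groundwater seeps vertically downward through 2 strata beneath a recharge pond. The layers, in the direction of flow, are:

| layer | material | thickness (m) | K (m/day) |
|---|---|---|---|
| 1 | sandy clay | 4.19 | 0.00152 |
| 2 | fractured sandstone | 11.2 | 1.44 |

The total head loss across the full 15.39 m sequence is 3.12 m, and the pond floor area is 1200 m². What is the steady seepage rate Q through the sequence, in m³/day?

1.35

Flow is perpendicular to layering, so the layers act in series and the equivalent K is the thickness-weighted harmonic mean.
Total thickness L = 4.19 + 11.2 = 15.39 m.
Σ(b_i/K_i) = 4.19/0.00152 + 11.2/1.44 = 2764 d.
K_eq = L / Σ(b_i/K_i) = 15.39 / 2764 = 0.005567 m/day.
Q = K_eq · A · (Δh/L) = 0.005567 × 1200 × (3.12/15.39) = 1.354 m³/day.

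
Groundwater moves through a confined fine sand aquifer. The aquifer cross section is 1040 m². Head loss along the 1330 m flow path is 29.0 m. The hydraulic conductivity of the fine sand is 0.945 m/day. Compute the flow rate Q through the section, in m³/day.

Hydraulic gradient i = Δh / L = 29.0 / 1330 = 0.02180.
Darcy's law: Q = K · A · i = 0.9450 × 1040 × 0.02180 = 21.43 m³/day.

21.4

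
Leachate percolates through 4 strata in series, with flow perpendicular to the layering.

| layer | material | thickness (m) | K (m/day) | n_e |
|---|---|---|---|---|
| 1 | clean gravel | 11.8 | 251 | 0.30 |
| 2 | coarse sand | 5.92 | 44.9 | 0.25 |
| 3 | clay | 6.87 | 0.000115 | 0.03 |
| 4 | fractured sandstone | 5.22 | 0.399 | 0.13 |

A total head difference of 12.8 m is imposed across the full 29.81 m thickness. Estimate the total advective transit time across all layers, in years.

With flow normal to the layers, continuity requires the same specific discharge q through every layer.
Σ(b_i/K_i) = 11.8/251 + 5.92/44.9 + 6.87/0.000115 + 5.22/0.399 = 59752 d.
q = Δh / Σ(b_i/K_i) = 12.8 / 59752 = 0.0002142 m/day.
In each layer the seepage velocity is v_i = q/n_i, so the layer transit time is t_i = b_i·n_i / q:
  layer 1 (clean gravel): t_1 = 11.8 × 0.30 / 0.0002142 = 16525 d
  layer 2 (coarse sand): t_2 = 5.92 × 0.25 / 0.0002142 = 6909 d
  layer 3 (clay): t_3 = 6.87 × 0.03 / 0.0002142 = 962.1 d
  layer 4 (fractured sandstone): t_4 = 5.22 × 0.13 / 0.0002142 = 3168 d
Total t = Σ t_i = 27564 days = 75.47 years.

75.5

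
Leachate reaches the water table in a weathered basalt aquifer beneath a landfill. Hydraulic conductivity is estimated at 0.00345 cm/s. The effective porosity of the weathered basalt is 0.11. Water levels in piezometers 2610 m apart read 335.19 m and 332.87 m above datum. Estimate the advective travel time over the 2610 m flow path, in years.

Convert K: 0.00345 cm/s × 864 = 2.981 m/day.
Hydraulic gradient i = (335.19 − 332.87) / 2610 = 2.32 / 2610 = 0.0008889.
Darcy flux q = K · i = 2.981 × 0.0008889 = 0.002650 m/day.
Seepage velocity v = q / n_e = 0.002650 / 0.11 = 0.02409 m/day.
Travel time t = L / v = 2610 / 0.02409 = 1.084e+05 days = 296.7 years.

297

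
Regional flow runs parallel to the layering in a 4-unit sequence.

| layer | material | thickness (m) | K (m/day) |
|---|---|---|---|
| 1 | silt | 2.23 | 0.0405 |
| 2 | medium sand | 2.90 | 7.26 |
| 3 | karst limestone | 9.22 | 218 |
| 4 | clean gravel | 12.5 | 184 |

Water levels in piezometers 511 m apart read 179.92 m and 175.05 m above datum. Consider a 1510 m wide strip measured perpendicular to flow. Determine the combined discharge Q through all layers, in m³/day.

62300

Flow is parallel to layering, so each bed carries its own Darcy discharge and the transmissivities add.
Σ(K_i·b_i) = 0.0405×2.23 + 7.26×2.90 + 218×9.22 + 184×12.5 = 4331 m²/day.
Hydraulic gradient i = (179.92 − 175.05) / 511 = 4.87 / 511 = 0.009530.
Q = Σ(K_i·b_i) · W · i = 4331 × 1510 × 0.009530 = 62328 m³/day.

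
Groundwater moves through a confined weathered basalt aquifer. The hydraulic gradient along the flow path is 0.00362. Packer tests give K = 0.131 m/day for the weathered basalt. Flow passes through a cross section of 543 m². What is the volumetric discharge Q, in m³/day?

Hydraulic gradient i = 0.00362.
Darcy's law: Q = K · A · i = 0.1310 × 543.0 × 0.003620 = 0.2575 m³/day.

0.258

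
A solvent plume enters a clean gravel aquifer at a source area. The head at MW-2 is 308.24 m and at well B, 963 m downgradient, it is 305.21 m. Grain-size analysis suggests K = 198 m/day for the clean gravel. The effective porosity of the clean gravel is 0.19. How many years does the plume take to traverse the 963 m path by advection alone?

0.804

Hydraulic gradient i = (308.24 − 305.21) / 963 = 3.03 / 963 = 0.003146.
Darcy flux q = K · i = 198.0 × 0.003146 = 0.6230 m/day.
Seepage velocity v = q / n_e = 0.6230 / 0.19 = 3.279 m/day.
Travel time t = L / v = 963 / 3.279 = 293.7 days = 0.8041 years.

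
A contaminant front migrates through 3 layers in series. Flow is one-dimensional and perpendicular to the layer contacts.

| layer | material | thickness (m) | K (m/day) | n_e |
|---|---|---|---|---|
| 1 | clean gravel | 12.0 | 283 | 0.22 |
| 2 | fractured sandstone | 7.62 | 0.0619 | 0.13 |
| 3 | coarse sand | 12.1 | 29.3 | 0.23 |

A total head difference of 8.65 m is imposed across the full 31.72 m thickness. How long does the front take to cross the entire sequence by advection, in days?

91.6

With flow normal to the layers, continuity requires the same specific discharge q through every layer.
Σ(b_i/K_i) = 12.0/283 + 7.62/0.0619 + 12.1/29.3 = 123.6 d.
q = Δh / Σ(b_i/K_i) = 8.65 / 123.6 = 0.07001 m/day.
In each layer the seepage velocity is v_i = q/n_i, so the layer transit time is t_i = b_i·n_i / q:
  layer 1 (clean gravel): t_1 = 12.0 × 0.22 / 0.07001 = 37.71 d
  layer 2 (fractured sandstone): t_2 = 7.62 × 0.13 / 0.07001 = 14.15 d
  layer 3 (coarse sand): t_3 = 12.1 × 0.23 / 0.07001 = 39.75 d
Total t = Σ t_i = 91.61 days.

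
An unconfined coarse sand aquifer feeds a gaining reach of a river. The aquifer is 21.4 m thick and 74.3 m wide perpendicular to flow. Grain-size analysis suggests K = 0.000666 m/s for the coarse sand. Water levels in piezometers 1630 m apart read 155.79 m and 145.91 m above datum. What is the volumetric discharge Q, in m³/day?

Convert K: 0.000666 m/s × 86400 = 57.54 m/day.
Cross-sectional area A = 74.3 × 21.4 = 1590 m².
Hydraulic gradient i = (155.79 − 145.91) / 1630 = 9.88 / 1630 = 0.006061.
Darcy's law: Q = K · A · i = 57.54 × 1590 × 0.006061 = 554.6 m³/day.

555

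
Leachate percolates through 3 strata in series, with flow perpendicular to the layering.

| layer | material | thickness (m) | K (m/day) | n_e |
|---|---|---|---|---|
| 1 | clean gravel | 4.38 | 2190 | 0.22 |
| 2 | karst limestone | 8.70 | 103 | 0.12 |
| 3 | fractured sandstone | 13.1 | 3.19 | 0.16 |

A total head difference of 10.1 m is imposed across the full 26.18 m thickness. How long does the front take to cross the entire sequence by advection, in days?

1.70

With flow normal to the layers, continuity requires the same specific discharge q through every layer.
Σ(b_i/K_i) = 4.38/2190 + 8.70/103 + 13.1/3.19 = 4.193 d.
q = Δh / Σ(b_i/K_i) = 10.1 / 4.193 = 2.409 m/day.
In each layer the seepage velocity is v_i = q/n_i, so the layer transit time is t_i = b_i·n_i / q:
  layer 1 (clean gravel): t_1 = 4.38 × 0.22 / 2.409 = 0.4000 d
  layer 2 (karst limestone): t_2 = 8.70 × 0.12 / 2.409 = 0.4334 d
  layer 3 (fractured sandstone): t_3 = 13.1 × 0.16 / 2.409 = 0.8702 d
Total t = Σ t_i = 1.704 days.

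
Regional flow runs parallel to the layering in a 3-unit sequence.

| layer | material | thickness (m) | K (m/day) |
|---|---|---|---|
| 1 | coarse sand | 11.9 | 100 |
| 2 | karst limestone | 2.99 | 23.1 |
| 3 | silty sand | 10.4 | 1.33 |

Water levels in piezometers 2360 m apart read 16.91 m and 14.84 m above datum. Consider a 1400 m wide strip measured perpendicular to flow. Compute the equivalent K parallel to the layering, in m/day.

50.3

Flow is parallel to layering, so each bed carries its own Darcy discharge and the transmissivities add.
Σ(K_i·b_i) = 100×11.9 + 23.1×2.99 + 1.33×10.4 = 1273 m²/day.
Total thickness b = 25.29 m, so K_eq = Σ(K_i·b_i)/b = 50.33 m/day.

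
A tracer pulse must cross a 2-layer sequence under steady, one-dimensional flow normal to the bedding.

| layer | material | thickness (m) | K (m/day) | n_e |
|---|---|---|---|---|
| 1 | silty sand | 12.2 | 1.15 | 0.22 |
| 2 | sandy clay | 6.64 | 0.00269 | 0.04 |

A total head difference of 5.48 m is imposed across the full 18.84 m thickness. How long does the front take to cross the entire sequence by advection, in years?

3.65

With flow normal to the layers, continuity requires the same specific discharge q through every layer.
Σ(b_i/K_i) = 12.2/1.15 + 6.64/0.00269 = 2479 d.
q = Δh / Σ(b_i/K_i) = 5.48 / 2479 = 0.002211 m/day.
In each layer the seepage velocity is v_i = q/n_i, so the layer transit time is t_i = b_i·n_i / q:
  layer 1 (silty sand): t_1 = 12.2 × 0.22 / 0.002211 = 1214 d
  layer 2 (sandy clay): t_2 = 6.64 × 0.04 / 0.002211 = 120.2 d
Total t = Σ t_i = 1334 days = 3.653 years.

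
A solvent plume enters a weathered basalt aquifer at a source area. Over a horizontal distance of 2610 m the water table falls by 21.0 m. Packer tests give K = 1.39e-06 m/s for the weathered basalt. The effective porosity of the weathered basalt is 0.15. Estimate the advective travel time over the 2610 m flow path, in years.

1110

Convert K: 1.39e-06 m/s × 86400 = 0.1201 m/day.
Hydraulic gradient i = Δh / L = 21.0 / 2610 = 0.008046.
Darcy flux q = K · i = 0.1201 × 0.008046 = 0.0009663 m/day.
Seepage velocity v = q / n_e = 0.0009663 / 0.15 = 0.006442 m/day.
Travel time t = L / v = 2610 / 0.006442 = 4.052e+05 days = 1109 years.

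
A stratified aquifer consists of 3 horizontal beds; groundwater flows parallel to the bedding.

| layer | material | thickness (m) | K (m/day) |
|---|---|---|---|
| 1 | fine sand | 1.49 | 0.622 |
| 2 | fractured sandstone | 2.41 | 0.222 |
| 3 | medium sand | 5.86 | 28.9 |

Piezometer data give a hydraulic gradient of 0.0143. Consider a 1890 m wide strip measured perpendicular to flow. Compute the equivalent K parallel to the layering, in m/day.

17.5

Flow is parallel to layering, so each bed carries its own Darcy discharge and the transmissivities add.
Σ(K_i·b_i) = 0.622×1.49 + 0.222×2.41 + 28.9×5.86 = 170.8 m²/day.
Total thickness b = 9.760 m, so K_eq = Σ(K_i·b_i)/b = 17.50 m/day.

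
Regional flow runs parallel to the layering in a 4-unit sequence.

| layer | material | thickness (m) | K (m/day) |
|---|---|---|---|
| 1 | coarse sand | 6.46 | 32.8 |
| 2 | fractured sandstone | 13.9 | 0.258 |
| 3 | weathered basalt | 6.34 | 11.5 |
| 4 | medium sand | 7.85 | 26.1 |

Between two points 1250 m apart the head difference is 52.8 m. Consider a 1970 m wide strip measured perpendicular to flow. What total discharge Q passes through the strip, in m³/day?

Flow is parallel to layering, so each bed carries its own Darcy discharge and the transmissivities add.
Σ(K_i·b_i) = 32.8×6.46 + 0.258×13.9 + 11.5×6.34 + 26.1×7.85 = 493.3 m²/day.
Hydraulic gradient i = Δh / L = 52.8 / 1250 = 0.04224.
Q = Σ(K_i·b_i) · W · i = 493.3 × 1970 × 0.04224 = 41046 m³/day.

41000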